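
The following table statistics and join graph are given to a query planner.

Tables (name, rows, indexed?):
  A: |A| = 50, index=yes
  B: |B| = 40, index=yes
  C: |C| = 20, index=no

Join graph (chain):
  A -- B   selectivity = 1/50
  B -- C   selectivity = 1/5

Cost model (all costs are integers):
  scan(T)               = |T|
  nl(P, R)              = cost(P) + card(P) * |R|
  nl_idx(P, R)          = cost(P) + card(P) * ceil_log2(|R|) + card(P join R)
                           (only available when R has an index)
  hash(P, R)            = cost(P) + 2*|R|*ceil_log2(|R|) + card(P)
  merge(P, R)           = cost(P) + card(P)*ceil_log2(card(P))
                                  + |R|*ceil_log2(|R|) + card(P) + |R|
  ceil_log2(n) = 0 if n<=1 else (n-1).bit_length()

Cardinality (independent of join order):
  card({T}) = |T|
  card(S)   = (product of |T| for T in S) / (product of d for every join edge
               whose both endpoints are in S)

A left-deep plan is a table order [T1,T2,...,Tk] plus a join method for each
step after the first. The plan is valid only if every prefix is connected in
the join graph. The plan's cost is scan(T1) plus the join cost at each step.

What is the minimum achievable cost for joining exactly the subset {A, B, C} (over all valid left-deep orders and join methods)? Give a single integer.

560

Selinger DP over subsets of {A,B,C}:
  {A}: scan cost=50, card=50
  {B}: scan cost=40, card=40
  {C}: scan cost=20, card=20
  {AB}: card=40; try (A,nl_idx)→320, (B,nl_idx)→390, (B,hash)→580, (A,merge)→670, (B,merge)→680, (A,hash)→680 …(+2); best=320 via (A,nl_idx)
  {BC}: card=160; try (C,hash)→280, (B,nl_idx)→300, (B,merge)→420, (C,merge)→440, (B,hash)→520, (B,nl)→820 …(+1); best=280 via (C,hash)
  {ABC}: card=160; try (C,hash)→560, (C,merge)→720, (A,hash)→1040, (C,nl)→1120, (A,nl_idx)→1400, (A,merge)→2070 …(+1); best=560 via (C,hash)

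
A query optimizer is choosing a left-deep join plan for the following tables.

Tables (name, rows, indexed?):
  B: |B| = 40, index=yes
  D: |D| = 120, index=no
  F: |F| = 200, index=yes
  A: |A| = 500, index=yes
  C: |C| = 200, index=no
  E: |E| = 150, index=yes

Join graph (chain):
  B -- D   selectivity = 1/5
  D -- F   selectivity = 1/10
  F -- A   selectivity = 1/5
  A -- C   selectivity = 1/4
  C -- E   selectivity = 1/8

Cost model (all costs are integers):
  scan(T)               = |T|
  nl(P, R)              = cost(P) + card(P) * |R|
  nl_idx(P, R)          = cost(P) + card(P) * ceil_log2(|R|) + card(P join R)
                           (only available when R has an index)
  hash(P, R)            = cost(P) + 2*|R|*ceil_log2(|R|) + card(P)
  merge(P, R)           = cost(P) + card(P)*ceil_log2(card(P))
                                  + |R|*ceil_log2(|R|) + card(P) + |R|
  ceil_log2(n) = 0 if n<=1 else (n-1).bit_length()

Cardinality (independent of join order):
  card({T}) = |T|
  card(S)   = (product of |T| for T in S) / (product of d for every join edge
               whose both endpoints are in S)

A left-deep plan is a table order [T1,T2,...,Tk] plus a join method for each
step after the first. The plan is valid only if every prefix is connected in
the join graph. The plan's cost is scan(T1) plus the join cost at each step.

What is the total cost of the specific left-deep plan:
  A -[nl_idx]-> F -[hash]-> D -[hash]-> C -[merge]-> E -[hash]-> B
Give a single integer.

525291210

step 1: scan A: cost=500, card=500
step 2: join F via nl_idx
    card(P join F) = 500*200/(5) = 20000
    cost = 500 + 500*8 + 20000 = 24500
step 3: join D via hash
    card(P join D) = 20000*120/(10) = 240000
    cost = 24500 + 2*120*7 + 20000 = 46180
step 4: join C via hash
    card(P join C) = 240000*200/(4) = 12000000
    cost = 46180 + 2*200*8 + 240000 = 289380
step 5: join E via merge
    card(P join E) = 12000000*150/(8) = 225000000
    cost = 289380 + 12000000*24 + 150*8 + 12000000 + 150 = 300290730
step 6: join B via hash
    card(P join B) = 225000000*40/(5) = 1800000000
    cost = 300290730 + 2*40*6 + 225000000 = 525291210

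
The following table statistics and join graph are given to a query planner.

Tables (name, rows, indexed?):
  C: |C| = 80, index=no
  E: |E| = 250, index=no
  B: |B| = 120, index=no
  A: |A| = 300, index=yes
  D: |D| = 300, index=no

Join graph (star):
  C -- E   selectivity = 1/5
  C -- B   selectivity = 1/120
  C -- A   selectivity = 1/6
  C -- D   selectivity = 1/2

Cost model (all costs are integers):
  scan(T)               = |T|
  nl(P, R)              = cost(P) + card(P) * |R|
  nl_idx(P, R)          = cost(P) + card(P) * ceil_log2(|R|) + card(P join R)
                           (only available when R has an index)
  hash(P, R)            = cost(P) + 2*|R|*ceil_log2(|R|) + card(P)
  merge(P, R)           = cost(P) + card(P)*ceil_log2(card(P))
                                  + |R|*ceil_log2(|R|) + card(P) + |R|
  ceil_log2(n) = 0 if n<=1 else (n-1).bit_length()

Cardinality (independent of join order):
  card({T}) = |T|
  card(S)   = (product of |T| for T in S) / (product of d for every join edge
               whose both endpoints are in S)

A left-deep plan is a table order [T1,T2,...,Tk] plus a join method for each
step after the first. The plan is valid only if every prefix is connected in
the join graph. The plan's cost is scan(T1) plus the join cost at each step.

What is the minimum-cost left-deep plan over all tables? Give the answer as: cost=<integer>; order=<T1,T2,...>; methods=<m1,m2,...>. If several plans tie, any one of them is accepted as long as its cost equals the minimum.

cost=218400; order=B,C,A,E,D; methods=hash,merge,hash,hash

Selinger DP (subsets sized 1..n):
  {C}: scan cost=80, card=80
  {E}: scan cost=250, card=250
  {B}: scan cost=120, card=120
  {A}: scan cost=300, card=300
  {D}: scan cost=300, card=300
  {CE}: card=4000; try (C,hash)→1620, (E,merge)→2970, (C,merge)→3140, (E,hash)→4160, (E,nl)→20080, (C,nl)→20250; best=1620 via (C,hash)
  {BC}: card=80; try (C,hash)→1360, (B,merge)→1680, (C,merge)→1720, (B,hash)→1840, (B,nl)→9680, (C,nl)→9720; best=1360 via (C,hash)
  {AC}: card=4000; try (C,hash)→1720, (A,merge)→3720, (C,merge)→3940, (A,nl_idx)→4800, (A,hash)→5560, (A,nl)→24080 …(+1); best=1720 via (C,hash)
  {CD}: card=12000; try (C,hash)→1720, (D,merge)→3720, (C,merge)→3940, (D,hash)→5560, (D,nl)→24080, (C,nl)→24300; best=1720 via (C,hash)
  {BCE}: card=4000; try (E,merge)→4250, (E,hash)→5440, (B,hash)→7300, (E,nl)→21360, (B,merge)→54580, (B,nl)→481620; best=4250 via (E,merge)
  {ACE}: card=200000; try (E,hash)→9720, (A,hash)→11020, (E,merge)→55970, (A,merge)→56620, (A,nl_idx)→237620, (E,nl)→1001720 …(+1); best=9720 via (E,hash)
  {CDE}: card=600000; try (D,hash)→11020, (E,hash)→17720, (D,merge)→56620, (E,merge)→183970, (D,nl)→1201620, (E,nl)→3001720; best=11020 via (D,hash)
  {ABC}: card=4000; try (A,merge)→5000, (A,nl_idx)→6080, (A,hash)→6840, (B,hash)→7400, (A,nl)→25360, (B,merge)→54680 …(+1); best=5000 via (A,merge)
  {BCD}: card=12000; try (D,merge)→5000, (D,hash)→6840, (B,hash)→15400, (D,nl)→25360, (B,merge)→182680, (B,nl)→1441720; best=5000 via (D,merge)
  {ACD}: card=600000; try (D,hash)→11120, (A,hash)→19120, (D,merge)→56720, (A,merge)→184720, (A,nl_idx)→709720, (D,nl)→1201720 …(+1); best=11120 via (D,hash)
  {ABCE}: card=200000; try (E,hash)→13000, (A,hash)→13650, (E,merge)→59250, (A,merge)→59250, (B,hash)→211400, (A,nl_idx)→240250 …(+4); best=13000 via (E,hash)
  {BCDE}: card=600000; try (D,hash)→13650, (E,hash)→21000, (D,merge)→59250, (E,merge)→187250, (B,hash)→612700, (D,nl)→1204250 …(+3); best=13650 via (D,hash)
  {ACDE}: card=30000000; try (D,hash)→215120, (E,hash)→615120, (A,hash)→616420, (D,merge)→3812720, (E,merge)→12613370, (A,merge)→12614020 …(+4); best=215120 via (D,hash)
  {ABCD}: card=600000; try (D,hash)→14400, (A,hash)→22400, (D,merge)→60000, (A,merge)→188000, (B,hash)→612800, (A,nl_idx)→713000 …(+4); best=14400 via (D,hash)
  {ABCDE}: card=30000000; try (D,hash)→218400, (E,hash)→618400, (A,hash)→619050, (D,merge)→3816000, (E,merge)→12616650, (A,merge)→12616650 …(+7); best=218400 via (D,hash)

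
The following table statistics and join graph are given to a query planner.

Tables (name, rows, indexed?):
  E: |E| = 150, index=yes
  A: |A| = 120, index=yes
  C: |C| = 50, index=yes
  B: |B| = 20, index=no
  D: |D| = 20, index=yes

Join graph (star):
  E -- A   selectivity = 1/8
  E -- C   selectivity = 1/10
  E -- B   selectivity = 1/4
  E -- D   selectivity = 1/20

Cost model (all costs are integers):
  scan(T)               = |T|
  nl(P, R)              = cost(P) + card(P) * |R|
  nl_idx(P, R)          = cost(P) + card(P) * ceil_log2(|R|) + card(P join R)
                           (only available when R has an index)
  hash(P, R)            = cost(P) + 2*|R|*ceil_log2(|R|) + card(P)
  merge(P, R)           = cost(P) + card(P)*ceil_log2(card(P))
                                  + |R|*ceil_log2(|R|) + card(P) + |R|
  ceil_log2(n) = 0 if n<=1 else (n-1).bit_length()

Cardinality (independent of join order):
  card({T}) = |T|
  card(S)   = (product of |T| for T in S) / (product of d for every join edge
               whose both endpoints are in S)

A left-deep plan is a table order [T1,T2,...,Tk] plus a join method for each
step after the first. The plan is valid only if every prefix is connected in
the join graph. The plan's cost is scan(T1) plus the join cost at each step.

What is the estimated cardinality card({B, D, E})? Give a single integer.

750

Tables in S: B(20), D(20), E(150)
Edges inside S: E-B(d=4), E-D(d=20)
numerator = 20 * 20 * 150 = 60000
denominator = 4 * 20 = 80
card(S) = 60000 / 80 = 750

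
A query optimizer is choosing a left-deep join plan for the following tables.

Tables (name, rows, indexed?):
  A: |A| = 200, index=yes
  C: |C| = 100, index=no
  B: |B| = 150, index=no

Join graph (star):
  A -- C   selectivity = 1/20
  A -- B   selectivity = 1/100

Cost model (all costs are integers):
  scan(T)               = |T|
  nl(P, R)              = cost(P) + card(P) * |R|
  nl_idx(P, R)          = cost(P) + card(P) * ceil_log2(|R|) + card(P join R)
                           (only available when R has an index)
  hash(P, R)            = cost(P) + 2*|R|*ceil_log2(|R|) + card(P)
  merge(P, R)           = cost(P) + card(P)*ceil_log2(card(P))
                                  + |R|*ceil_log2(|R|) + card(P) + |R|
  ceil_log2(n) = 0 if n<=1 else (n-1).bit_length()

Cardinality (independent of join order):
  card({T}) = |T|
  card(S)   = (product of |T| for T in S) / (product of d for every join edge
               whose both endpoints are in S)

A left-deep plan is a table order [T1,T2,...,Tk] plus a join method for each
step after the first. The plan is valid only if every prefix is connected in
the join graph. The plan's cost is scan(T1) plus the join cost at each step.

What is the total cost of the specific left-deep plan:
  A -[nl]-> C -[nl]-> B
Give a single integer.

step 1: scan A: cost=200, card=200
step 2: join C via nl
    card(P join C) = 200*100/(20) = 1000
    cost = 200 + 200*100 = 20200
step 3: join B via nl
    card(P join B) = 1000*150/(100) = 1500
    cost = 20200 + 1000*150 = 170200

170200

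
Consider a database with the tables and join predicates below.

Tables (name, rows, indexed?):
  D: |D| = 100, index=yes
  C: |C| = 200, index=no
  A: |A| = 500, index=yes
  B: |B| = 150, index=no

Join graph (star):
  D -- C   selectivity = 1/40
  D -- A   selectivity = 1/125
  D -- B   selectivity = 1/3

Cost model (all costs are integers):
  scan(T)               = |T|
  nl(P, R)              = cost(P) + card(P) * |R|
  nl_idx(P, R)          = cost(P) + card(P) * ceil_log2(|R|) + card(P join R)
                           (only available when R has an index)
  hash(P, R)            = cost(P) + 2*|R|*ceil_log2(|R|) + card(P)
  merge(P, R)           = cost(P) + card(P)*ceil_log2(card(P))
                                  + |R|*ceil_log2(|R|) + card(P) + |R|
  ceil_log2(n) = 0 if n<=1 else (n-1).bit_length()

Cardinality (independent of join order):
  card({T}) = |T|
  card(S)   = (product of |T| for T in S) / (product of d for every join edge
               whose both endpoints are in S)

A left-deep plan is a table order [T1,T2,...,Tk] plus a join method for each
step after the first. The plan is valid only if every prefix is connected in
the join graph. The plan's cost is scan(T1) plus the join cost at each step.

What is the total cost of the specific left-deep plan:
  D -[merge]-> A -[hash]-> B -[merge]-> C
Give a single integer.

330500

step 1: scan D: cost=100, card=100
step 2: join A via merge
    card(P join A) = 100*500/(125) = 400
    cost = 100 + 100*7 + 500*9 + 100 + 500 = 5900
step 3: join B via hash
    card(P join B) = 400*150/(3) = 20000
    cost = 5900 + 2*150*8 + 400 = 8700
step 4: join C via merge
    card(P join C) = 20000*200/(40) = 100000
    cost = 8700 + 20000*15 + 200*8 + 20000 + 200 = 330500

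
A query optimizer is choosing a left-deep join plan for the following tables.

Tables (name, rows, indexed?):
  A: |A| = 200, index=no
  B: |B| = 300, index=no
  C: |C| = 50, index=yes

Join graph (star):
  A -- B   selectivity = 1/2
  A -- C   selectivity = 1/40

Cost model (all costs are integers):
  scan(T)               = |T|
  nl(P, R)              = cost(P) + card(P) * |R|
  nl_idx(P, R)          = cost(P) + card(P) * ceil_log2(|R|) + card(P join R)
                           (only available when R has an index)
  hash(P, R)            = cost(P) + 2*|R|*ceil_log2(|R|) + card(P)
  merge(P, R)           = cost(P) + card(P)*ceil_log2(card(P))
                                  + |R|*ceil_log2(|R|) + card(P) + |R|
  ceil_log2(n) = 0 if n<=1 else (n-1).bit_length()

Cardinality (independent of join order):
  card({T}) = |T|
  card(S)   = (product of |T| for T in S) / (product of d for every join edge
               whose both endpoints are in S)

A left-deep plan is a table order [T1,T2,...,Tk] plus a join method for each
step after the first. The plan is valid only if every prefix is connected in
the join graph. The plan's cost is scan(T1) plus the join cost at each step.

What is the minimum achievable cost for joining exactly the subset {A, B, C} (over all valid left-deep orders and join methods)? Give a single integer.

Selinger DP over subsets of {A,B,C}:
  {A}: scan cost=200, card=200
  {B}: scan cost=300, card=300
  {C}: scan cost=50, card=50
  {AB}: card=30000; try (A,hash)→3800, (B,merge)→5000, (A,merge)→5100, (B,hash)→5800, (B,nl)→60200, (A,nl)→60300; best=3800 via (A,hash)
  {AC}: card=250; try (C,hash)→1000, (C,nl_idx)→1650, (A,merge)→2200, (C,merge)→2350, (A,hash)→3300, (A,nl)→10050 …(+1); best=1000 via (C,hash)
  {ABC}: card=37500; try (B,merge)→6250, (B,hash)→6650, (C,hash)→34400, (B,nl)→76000, (C,nl_idx)→221300, (C,merge)→484150 …(+1); best=6250 via (B,merge)

6250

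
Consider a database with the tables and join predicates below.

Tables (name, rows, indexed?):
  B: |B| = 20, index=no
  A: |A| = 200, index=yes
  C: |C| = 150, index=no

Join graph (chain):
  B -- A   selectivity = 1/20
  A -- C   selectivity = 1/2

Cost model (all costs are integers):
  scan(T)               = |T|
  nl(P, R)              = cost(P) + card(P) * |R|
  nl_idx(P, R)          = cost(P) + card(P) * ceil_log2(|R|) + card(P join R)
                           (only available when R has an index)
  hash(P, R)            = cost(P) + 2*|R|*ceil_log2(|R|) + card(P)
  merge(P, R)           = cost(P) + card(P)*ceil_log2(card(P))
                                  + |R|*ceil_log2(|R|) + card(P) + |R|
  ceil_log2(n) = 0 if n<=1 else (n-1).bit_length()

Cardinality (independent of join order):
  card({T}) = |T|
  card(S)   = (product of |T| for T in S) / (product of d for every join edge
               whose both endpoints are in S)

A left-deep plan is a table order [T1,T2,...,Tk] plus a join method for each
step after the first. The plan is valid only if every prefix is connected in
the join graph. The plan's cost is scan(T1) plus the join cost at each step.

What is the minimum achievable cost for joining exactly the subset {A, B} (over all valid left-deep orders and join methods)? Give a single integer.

380

Selinger DP over subsets of {A,B}:
  {B}: scan cost=20, card=20
  {A}: scan cost=200, card=200
  {AB}: card=200; try (A,nl_idx)→380, (B,hash)→600, (A,merge)→1940, (B,merge)→2120, (A,hash)→3240, (A,nl)→4020 …(+1); best=380 via (A,nl_idx)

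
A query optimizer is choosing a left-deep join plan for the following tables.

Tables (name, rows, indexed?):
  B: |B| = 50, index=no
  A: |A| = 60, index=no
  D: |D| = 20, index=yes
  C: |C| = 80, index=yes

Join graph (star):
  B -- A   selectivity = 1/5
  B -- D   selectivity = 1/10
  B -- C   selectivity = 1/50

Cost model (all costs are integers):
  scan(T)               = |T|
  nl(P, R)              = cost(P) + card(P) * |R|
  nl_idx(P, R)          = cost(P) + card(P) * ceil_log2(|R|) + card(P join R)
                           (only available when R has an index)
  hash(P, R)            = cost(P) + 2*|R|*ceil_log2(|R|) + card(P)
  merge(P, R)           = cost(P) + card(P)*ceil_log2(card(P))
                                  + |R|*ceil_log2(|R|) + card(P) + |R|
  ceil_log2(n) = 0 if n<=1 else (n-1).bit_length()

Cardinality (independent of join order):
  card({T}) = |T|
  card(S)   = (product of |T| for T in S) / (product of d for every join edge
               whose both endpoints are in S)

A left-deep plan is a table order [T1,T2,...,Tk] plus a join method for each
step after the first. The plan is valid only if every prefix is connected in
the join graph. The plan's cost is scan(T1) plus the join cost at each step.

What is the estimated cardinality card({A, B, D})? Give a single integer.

1200

Tables in S: A(60), B(50), D(20)
Edges inside S: B-A(d=5), B-D(d=10)
numerator = 60 * 50 * 20 = 60000
denominator = 5 * 10 = 50
card(S) = 60000 / 50 = 1200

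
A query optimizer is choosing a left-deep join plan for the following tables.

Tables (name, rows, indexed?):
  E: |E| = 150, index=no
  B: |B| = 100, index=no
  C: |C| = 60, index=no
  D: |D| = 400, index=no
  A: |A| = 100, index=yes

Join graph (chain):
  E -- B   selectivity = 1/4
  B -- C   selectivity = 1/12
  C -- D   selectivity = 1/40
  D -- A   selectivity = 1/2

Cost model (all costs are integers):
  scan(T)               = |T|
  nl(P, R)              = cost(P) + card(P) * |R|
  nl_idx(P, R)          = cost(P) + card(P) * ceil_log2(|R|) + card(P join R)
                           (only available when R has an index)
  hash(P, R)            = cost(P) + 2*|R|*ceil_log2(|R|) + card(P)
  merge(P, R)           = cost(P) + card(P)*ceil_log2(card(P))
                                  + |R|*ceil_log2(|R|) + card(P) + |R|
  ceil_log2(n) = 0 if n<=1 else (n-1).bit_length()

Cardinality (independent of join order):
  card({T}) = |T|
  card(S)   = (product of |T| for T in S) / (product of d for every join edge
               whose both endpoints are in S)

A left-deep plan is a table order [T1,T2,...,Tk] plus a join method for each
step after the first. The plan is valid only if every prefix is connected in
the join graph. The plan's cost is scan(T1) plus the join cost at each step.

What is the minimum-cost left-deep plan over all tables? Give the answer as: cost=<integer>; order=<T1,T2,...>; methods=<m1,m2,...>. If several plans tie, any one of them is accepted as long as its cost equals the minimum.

Selinger DP (subsets sized 1..n):
  {E}: scan cost=150, card=150
  {B}: scan cost=100, card=100
  {C}: scan cost=60, card=60
  {D}: scan cost=400, card=400
  {A}: scan cost=100, card=100
  {BE}: card=3750; try (B,hash)→1700, (E,merge)→2250, (B,merge)→2300, (E,hash)→2600, (E,nl)→15100, (B,nl)→15150; best=1700 via (B,hash)
  {BC}: card=500; try (C,hash)→920, (B,merge)→1280, (C,merge)→1320, (B,hash)→1520, (B,nl)→6060, (C,nl)→6100; best=920 via (C,hash)
  {CD}: card=600; try (C,hash)→1520, (D,merge)→4480, (C,merge)→4820, (D,hash)→7320, (D,nl)→24060, (C,nl)→24400; best=1520 via (C,hash)
  {AD}: card=20000; try (A,hash)→2200, (D,merge)→4900, (A,merge)→5200, (D,hash)→7400, (A,nl_idx)→23200, (D,nl)→40100 …(+1); best=2200 via (A,hash)
  {BCE}: card=18750; try (E,hash)→3820, (C,hash)→6170, (E,merge)→7270, (C,merge)→50870, (E,nl)→75920, (C,nl)→226700; best=3820 via (E,hash)
  {BCD}: card=5000; try (B,hash)→3520, (D,hash)→8620, (B,merge)→8920, (D,merge)→9920, (B,nl)→61520, (D,nl)→200920; best=3520 via (B,hash)
  {ACD}: card=30000; try (A,hash)→3520, (A,merge)→8920, (C,hash)→22920, (A,nl_idx)→35720, (A,nl)→61520, (C,merge)→322620 …(+1); best=3520 via (A,hash)
  {BCDE}: card=187500; try (E,hash)→10920, (D,hash)→29770, (E,merge)→74870, (D,merge)→307820, (E,nl)→753520, (D,nl)→7503820; best=10920 via (E,hash)
  {ABCD}: card=250000; try (A,hash)→9920, (B,hash)→34920, (A,merge)→74320, (A,nl_idx)→288520, (B,merge)→484320, (A,nl)→503520 …(+1); best=9920 via (A,hash)
  {ABCDE}: card=9375000; try (A,hash)→199820, (E,hash)→262320, (A,merge)→3574220, (E,merge)→4761270, (A,nl_idx)→10698420, (A,nl)→18760920 …(+1); best=199820 via (A,hash)

cost=199820; order=D,C,B,E,A; methods=hash,hash,hash,hash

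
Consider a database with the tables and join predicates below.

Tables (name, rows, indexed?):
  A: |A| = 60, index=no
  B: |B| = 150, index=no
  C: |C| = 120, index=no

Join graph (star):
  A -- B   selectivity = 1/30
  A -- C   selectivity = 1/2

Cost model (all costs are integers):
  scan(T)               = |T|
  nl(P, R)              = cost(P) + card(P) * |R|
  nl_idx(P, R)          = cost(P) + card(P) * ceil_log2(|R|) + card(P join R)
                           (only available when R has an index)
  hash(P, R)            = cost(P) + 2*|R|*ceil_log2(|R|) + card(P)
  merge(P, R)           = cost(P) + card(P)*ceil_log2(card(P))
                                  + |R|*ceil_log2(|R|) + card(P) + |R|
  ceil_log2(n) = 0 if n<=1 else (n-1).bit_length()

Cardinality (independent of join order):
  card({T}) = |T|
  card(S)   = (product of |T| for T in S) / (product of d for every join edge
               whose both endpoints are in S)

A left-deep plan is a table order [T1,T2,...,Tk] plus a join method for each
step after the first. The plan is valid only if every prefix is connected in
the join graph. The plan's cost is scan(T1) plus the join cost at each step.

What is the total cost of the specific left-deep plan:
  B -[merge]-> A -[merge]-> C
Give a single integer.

step 1: scan B: cost=150, card=150
step 2: join A via merge
    card(P join A) = 150*60/(30) = 300
    cost = 150 + 150*8 + 60*6 + 150 + 60 = 1920
step 3: join C via merge
    card(P join C) = 300*120/(2) = 18000
    cost = 1920 + 300*9 + 120*7 + 300 + 120 = 5880

5880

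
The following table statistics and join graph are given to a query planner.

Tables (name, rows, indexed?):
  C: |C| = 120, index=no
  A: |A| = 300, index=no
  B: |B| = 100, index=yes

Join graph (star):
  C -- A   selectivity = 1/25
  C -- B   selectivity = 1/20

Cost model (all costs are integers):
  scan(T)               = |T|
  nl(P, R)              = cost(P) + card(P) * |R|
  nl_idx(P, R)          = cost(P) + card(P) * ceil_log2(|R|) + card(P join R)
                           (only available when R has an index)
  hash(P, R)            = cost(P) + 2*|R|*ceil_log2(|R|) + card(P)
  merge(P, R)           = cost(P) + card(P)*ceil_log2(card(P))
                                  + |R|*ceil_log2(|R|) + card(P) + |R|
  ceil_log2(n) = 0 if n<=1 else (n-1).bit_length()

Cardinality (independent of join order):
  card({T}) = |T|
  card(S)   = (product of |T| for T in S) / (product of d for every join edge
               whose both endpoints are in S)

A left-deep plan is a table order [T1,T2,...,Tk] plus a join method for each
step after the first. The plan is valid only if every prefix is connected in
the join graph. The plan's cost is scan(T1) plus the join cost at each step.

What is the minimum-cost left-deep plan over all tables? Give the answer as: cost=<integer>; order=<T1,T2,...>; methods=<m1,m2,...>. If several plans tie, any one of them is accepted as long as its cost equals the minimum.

Selinger DP (subsets sized 1..n):
  {C}: scan cost=120, card=120
  {A}: scan cost=300, card=300
  {B}: scan cost=100, card=100
  {AC}: card=1440; try (C,hash)→2280, (A,merge)→4080, (C,merge)→4260, (A,hash)→5640, (A,nl)→36120, (C,nl)→36300; best=2280 via (C,hash)
  {BC}: card=600; try (B,nl_idx)→1560, (B,hash)→1640, (C,merge)→1860, (C,hash)→1880, (B,merge)→1880, (C,nl)→12100 …(+1); best=1560 via (B,nl_idx)
  {ABC}: card=7200; try (B,hash)→5120, (A,hash)→7560, (A,merge)→11160, (B,nl_idx)→19560, (B,merge)→20360, (B,nl)→146280 …(+1); best=5120 via (B,hash)

cost=5120; order=A,C,B; methods=hash,hash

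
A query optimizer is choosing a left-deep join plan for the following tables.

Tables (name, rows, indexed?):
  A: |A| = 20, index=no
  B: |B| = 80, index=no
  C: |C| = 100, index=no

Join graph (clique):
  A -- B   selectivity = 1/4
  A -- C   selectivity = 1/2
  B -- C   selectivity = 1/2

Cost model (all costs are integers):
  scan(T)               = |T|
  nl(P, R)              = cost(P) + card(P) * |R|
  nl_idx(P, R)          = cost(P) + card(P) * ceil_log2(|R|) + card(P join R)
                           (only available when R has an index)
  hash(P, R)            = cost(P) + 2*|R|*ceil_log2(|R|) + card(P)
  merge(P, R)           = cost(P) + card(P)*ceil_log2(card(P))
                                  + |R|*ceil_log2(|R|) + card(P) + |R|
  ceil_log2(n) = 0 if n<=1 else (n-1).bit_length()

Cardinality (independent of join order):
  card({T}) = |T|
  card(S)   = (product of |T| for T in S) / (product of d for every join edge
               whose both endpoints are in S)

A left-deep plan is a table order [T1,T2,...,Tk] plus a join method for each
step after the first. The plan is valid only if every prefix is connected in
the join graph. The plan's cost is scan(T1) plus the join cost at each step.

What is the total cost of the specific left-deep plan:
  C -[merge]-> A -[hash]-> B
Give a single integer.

step 1: scan C: cost=100, card=100
step 2: join A via merge
    card(P join A) = 100*20/(2) = 1000
    cost = 100 + 100*7 + 20*5 + 100 + 20 = 1020
step 3: join B via hash
    card(P join B) = 1000*80/(4*2) = 10000
    cost = 1020 + 2*80*7 + 1000 = 3140

3140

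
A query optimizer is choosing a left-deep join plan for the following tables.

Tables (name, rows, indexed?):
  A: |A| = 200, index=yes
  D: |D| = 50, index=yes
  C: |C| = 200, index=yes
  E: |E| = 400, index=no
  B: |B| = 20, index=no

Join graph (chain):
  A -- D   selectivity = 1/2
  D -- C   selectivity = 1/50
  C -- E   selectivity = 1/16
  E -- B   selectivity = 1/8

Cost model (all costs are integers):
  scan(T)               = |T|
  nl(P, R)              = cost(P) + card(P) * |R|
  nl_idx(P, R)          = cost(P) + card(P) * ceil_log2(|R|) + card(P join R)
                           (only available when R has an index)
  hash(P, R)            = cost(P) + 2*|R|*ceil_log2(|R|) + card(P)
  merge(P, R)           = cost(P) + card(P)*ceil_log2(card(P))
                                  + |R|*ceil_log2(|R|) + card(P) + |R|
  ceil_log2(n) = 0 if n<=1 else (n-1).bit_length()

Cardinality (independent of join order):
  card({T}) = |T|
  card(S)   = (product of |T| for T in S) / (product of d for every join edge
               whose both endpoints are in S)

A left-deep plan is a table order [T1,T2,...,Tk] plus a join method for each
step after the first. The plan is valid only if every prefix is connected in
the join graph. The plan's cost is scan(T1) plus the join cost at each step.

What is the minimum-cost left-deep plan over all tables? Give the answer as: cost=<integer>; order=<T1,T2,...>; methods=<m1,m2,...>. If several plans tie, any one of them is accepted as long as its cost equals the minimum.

cost=27350; order=D,C,E,B,A; methods=nl_idx,merge,hash,hash

Selinger DP (subsets sized 1..n):
  {A}: scan cost=200, card=200
  {D}: scan cost=50, card=50
  {C}: scan cost=200, card=200
  {E}: scan cost=400, card=400
  {B}: scan cost=20, card=20
  {AD}: card=5000; try (D,hash)→1000, (A,merge)→2200, (D,merge)→2350, (A,hash)→3300, (A,nl_idx)→5450, (D,nl_idx)→6400 …(+2); best=1000 via (D,hash)
  {CD}: card=200; try (C,nl_idx)→650, (D,hash)→1000, (D,nl_idx)→1600, (C,merge)→2200, (D,merge)→2350, (C,hash)→3300 …(+2); best=650 via (C,nl_idx)
  {CE}: card=5000; try (C,hash)→4000, (E,merge)→6000, (C,merge)→6200, (E,hash)→7600, (C,nl_idx)→8600, (E,nl)→80200 …(+1); best=4000 via (C,hash)
  {BE}: card=1000; try (B,hash)→1000, (E,merge)→4140, (B,merge)→4520, (E,hash)→7240, (E,nl)→8020, (B,nl)→8400; best=1000 via (B,hash)
  {ACD}: card=20000; try (A,hash)→4050, (A,merge)→4250, (C,hash)→9200, (A,nl_idx)→22250, (A,nl)→40650, (C,nl_idx)→61000 …(+2); best=4050 via (A,hash)
  {CDE}: card=5000; try (E,merge)→6450, (E,hash)→8050, (D,hash)→9600, (D,nl_idx)→39000, (D,merge)→74350, (E,nl)→80650 …(+1); best=6450 via (E,merge)
  {BCE}: card=12500; try (C,hash)→5200, (B,hash)→9200, (C,merge)→13800, (C,nl_idx)→21500, (B,merge)→74120, (B,nl)→104000 …(+1); best=5200 via (C,hash)
  {ACDE}: card=500000; try (A,hash)→14650, (E,hash)→31250, (A,merge)→78250, (E,merge)→328050, (A,nl_idx)→546450, (A,nl)→1006450 …(+1); best=14650 via (A,hash)
  {BCDE}: card=12500; try (B,hash)→11650, (D,hash)→18300, (B,merge)→76570, (D,nl_idx)→92700, (B,nl)→106450, (D,merge)→193050 …(+1); best=11650 via (B,hash)
  {ABCDE}: card=1250000; try (A,hash)→27350, (A,merge)→200950, (B,hash)→514850, (A,nl_idx)→1361650, (A,nl)→2511650, (B,nl)→10014650 …(+1); best=27350 via (A,hash)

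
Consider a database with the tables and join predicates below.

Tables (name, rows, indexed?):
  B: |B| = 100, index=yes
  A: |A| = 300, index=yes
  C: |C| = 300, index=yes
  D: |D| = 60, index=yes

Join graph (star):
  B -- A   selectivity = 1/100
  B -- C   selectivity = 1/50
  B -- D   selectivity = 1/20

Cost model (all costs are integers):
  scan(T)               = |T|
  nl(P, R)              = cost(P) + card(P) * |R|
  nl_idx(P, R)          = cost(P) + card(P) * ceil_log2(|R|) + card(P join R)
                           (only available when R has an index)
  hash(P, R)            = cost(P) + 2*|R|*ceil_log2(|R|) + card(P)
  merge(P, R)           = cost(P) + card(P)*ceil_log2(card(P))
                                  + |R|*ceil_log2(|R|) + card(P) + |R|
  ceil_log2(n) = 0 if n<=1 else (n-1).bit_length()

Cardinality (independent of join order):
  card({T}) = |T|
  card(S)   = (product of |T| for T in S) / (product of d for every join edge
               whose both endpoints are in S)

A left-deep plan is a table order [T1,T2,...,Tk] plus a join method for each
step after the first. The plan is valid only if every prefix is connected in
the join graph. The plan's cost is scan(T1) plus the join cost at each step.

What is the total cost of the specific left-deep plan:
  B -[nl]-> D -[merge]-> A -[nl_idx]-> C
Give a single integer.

step 1: scan B: cost=100, card=100
step 2: join D via nl
    card(P join D) = 100*60/(20) = 300
    cost = 100 + 100*60 = 6100
step 3: join A via merge
    card(P join A) = 300*300/(100) = 900
    cost = 6100 + 300*9 + 300*9 + 300 + 300 = 12100
step 4: join C via nl_idx
    card(P join C) = 900*300/(50) = 5400
    cost = 12100 + 900*9 + 5400 = 25600

25600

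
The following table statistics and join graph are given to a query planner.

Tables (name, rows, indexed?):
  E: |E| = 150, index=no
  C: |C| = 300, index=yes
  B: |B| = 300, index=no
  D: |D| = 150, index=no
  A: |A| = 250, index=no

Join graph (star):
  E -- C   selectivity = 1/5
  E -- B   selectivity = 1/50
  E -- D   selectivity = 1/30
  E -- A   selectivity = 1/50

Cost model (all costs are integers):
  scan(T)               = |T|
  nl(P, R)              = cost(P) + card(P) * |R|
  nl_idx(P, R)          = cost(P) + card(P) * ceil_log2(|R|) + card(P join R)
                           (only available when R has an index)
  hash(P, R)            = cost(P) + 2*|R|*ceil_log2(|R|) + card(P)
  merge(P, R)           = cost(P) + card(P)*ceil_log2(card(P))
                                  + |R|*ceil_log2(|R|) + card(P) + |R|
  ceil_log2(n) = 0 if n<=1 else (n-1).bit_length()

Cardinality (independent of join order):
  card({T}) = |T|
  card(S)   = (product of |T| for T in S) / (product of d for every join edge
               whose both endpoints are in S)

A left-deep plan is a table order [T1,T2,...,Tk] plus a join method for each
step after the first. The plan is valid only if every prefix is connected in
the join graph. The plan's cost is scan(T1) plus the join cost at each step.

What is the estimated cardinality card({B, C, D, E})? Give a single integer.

270000

Tables in S: B(300), C(300), D(150), E(150)
Edges inside S: E-C(d=5), E-B(d=50), E-D(d=30)
numerator = 300 * 300 * 150 * 150 = 2025000000
denominator = 5 * 50 * 30 = 7500
card(S) = 2025000000 / 7500 = 270000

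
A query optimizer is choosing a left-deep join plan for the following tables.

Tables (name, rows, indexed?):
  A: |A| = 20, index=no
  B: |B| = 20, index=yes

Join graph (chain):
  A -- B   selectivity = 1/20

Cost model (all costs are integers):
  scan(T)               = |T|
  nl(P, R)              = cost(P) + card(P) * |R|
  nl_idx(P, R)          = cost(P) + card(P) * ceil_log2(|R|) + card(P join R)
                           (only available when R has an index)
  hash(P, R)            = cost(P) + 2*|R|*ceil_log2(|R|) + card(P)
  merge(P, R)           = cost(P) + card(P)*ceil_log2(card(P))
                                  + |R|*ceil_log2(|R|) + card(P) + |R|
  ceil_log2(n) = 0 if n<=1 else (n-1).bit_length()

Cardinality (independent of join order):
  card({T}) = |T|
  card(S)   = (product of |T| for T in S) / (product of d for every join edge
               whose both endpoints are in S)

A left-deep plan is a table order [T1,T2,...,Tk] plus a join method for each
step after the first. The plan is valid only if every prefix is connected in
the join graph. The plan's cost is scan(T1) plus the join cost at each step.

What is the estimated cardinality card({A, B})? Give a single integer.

20

Tables in S: A(20), B(20)
Edges inside S: A-B(d=20)
numerator = 20 * 20 = 400
denominator = 20 = 20
card(S) = 400 / 20 = 20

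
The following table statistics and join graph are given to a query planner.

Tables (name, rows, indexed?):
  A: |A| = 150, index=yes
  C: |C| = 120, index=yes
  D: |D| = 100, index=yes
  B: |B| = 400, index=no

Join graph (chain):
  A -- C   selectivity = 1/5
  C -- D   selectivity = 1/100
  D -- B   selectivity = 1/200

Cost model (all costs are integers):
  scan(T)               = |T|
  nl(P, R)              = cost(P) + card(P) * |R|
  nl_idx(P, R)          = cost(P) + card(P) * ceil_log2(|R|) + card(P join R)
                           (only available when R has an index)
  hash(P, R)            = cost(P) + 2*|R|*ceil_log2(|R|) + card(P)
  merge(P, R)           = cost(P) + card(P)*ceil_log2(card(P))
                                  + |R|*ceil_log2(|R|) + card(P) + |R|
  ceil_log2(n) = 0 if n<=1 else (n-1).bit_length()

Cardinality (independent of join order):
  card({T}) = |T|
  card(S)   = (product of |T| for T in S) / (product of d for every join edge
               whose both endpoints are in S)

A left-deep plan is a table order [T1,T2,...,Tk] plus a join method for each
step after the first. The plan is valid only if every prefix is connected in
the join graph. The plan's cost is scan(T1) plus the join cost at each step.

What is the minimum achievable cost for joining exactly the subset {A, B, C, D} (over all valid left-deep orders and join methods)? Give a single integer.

6480

Selinger DP over subsets of {A,B,C,D}:
  {A}: scan cost=150, card=150
  {C}: scan cost=120, card=120
  {D}: scan cost=100, card=100
  {B}: scan cost=400, card=400
  {AC}: card=3600; try (C,hash)→1980, (A,merge)→2430, (C,merge)→2460, (A,hash)→2640, (A,nl_idx)→4680, (C,nl_idx)→4800 …(+2); best=1980 via (C,hash)
  {CD}: card=120; try (C,nl_idx)→920, (D,nl_idx)→1080, (D,hash)→1640, (C,merge)→1860, (D,merge)→1880, (C,hash)→1880 …(+2); best=920 via (C,nl_idx)
  {BD}: card=200; try (D,hash)→2200, (D,nl_idx)→3400, (B,merge)→4900, (D,merge)→5200, (B,hash)→7400, (B,nl)→40100 …(+1); best=2200 via (D,hash)
  {ACD}: card=3600; try (A,merge)→3230, (A,hash)→3440, (A,nl_idx)→5480, (D,hash)→6980, (A,nl)→18920, (D,nl_idx)→30780 …(+2); best=3230 via (A,merge)
  {BCD}: card=240; try (C,nl_idx)→3840, (C,hash)→4080, (C,merge)→4960, (B,merge)→5880, (B,hash)→8240, (C,nl)→26200 …(+1); best=3840 via (C,nl_idx)
  {ABCD}: card=7200; try (A,hash)→6480, (A,merge)→7350, (A,nl_idx)→12960, (B,hash)→14030, (A,nl)→39840, (B,merge)→54030 …(+1); best=6480 via (A,hash)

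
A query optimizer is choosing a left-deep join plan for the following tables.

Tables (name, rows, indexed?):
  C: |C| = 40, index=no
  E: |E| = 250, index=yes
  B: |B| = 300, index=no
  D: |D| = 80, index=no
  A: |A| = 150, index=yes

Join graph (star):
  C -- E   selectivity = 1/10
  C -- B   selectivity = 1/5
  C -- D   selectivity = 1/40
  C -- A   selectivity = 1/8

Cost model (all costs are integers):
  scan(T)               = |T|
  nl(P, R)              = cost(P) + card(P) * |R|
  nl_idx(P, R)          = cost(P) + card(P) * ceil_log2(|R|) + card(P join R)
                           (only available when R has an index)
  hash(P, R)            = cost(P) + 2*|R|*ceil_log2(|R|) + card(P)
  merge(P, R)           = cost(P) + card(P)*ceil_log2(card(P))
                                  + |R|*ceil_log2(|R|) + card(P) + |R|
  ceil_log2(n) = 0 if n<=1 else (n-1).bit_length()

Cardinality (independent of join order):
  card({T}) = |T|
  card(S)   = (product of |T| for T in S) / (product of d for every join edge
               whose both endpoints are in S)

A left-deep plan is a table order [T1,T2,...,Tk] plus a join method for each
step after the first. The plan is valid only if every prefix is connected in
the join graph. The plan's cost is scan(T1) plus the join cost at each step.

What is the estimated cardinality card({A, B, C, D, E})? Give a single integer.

2250000

Tables in S: A(150), B(300), C(40), D(80), E(250)
Edges inside S: C-E(d=10), C-B(d=5), C-D(d=40), C-A(d=8)
numerator = 150 * 300 * 40 * 80 * 250 = 36000000000
denominator = 10 * 5 * 40 * 8 = 16000
card(S) = 36000000000 / 16000 = 2250000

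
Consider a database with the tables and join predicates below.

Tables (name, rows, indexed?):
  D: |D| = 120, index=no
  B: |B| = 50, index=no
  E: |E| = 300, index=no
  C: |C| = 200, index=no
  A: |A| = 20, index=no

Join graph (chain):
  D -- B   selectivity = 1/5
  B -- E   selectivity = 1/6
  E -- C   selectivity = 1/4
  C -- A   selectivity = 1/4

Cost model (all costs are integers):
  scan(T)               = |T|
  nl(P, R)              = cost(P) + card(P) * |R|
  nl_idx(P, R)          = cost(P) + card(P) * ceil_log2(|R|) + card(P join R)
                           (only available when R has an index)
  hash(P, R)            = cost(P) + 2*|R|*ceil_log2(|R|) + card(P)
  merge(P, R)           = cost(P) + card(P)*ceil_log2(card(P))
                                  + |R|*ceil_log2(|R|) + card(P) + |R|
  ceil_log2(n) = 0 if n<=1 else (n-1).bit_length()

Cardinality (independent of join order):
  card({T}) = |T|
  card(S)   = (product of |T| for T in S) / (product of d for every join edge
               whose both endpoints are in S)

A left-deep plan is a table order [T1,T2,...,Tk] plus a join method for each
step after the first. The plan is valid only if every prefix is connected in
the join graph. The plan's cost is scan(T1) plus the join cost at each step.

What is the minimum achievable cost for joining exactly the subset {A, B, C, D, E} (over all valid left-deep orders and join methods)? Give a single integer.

709280

Selinger DP over subsets of {A,B,C,D,E}:
  {D}: scan cost=120, card=120
  {B}: scan cost=50, card=50
  {E}: scan cost=300, card=300
  {C}: scan cost=200, card=200
  {A}: scan cost=20, card=20
  {BD}: card=1200; try (B,hash)→840, (D,merge)→1360, (B,merge)→1430, (D,hash)→1780, (D,nl)→6050, (B,nl)→6120; best=840 via (B,hash)
  {BE}: card=2500; try (B,hash)→1200, (E,merge)→3400, (B,merge)→3650, (E,hash)→5500, (E,nl)→15050, (B,nl)→15300; best=1200 via (B,hash)
  {CE}: card=15000; try (C,hash)→3800, (E,merge)→5000, (C,merge)→5100, (E,hash)→5800, (E,nl)→60200, (C,nl)→60300; best=3800 via (C,hash)
  {AC}: card=1000; try (A,hash)→600, (C,merge)→1940, (A,merge)→2120, (C,hash)→3240, (C,nl)→4020, (A,nl)→4200; best=600 via (A,hash)
  {BDE}: card=60000; try (D,hash)→5380, (E,hash)→7440, (E,merge)→18240, (D,merge)→34660, (D,nl)→301200, (E,nl)→360840; best=5380 via (D,hash)
  {BCE}: card=125000; try (C,hash)→6900, (B,hash)→19400, (C,merge)→35500, (B,merge)→229150, (C,nl)→501200, (B,nl)→753800; best=6900 via (C,hash)
  {ACE}: card=75000; try (E,hash)→7000, (E,merge)→14600, (A,hash)→19000, (A,merge)→228920, (E,nl)→300600, (A,nl)→303800; best=7000 via (E,hash)
  {BCDE}: card=3000000; try (C,hash)→68580, (D,hash)→133580, (C,merge)→1027180, (D,merge)→2257860, (C,nl)→12005380, (D,nl)→15006900; best=68580 via (C,hash)
  {ABCE}: card=625000; try (B,hash)→82600, (A,hash)→132100, (B,merge)→1357350, (A,merge)→2257020, (A,nl)→2506900, (B,nl)→3757000; best=82600 via (B,hash)
  {ABCDE}: card=15000000; try (D,hash)→709280, (A,hash)→3068780, (D,merge)→13208560, (A,nl)→60068580, (A,merge)→69068700, (D,nl)→75082600; best=709280 via (D,hash)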